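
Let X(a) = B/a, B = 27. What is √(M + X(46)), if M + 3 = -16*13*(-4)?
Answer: √1755406/46 ≈ 28.803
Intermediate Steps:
X(a) = 27/a
M = 829 (M = -3 - 16*13*(-4) = -3 - 208*(-4) = -3 + 832 = 829)
√(M + X(46)) = √(829 + 27/46) = √(38161/46) = √1755406/46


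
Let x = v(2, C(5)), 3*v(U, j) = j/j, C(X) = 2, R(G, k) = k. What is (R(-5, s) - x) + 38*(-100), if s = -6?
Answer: -11419/3 ≈ -3806.3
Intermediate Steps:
v(U, j) = ⅓ (v(U, j) = (j/j)/3 = (⅓)*1 = ⅓)
x = ⅓ ≈ 0.33333
(R(-5, s) - x) + 38*(-100) = (-6 - 1*⅓) + 38*(-100) = (-6 - ⅓) - 3800 = -19/3 - 3800 = -11419/3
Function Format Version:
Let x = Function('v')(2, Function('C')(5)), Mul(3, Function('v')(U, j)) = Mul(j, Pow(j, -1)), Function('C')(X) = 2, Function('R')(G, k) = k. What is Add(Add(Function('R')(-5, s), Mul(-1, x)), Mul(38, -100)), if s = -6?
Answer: Rational(-11419, 3) ≈ -3806.3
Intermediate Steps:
Function('v')(U, j) = Rational(1, 3) (Function('v')(U, j) = Mul(Rational(1, 3), Mul(j, Pow(j, -1))) = Mul(Rational(1, 3), 1) = Rational(1, 3))
x = Rational(1, 3) ≈ 0.33333
Add(Add(Function('R')(-5, s), Mul(-1, x)), Mul(38, -100)) = Add(Add(-6, Mul(-1, Rational(1, 3))), Mul(38, -100)) = Add(Add(-6, Rational(-1, 3)), -3800) = Add(Rational(-19, 3), -3800) = Rational(-11419, 3)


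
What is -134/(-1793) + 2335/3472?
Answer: 4651903/6225296 ≈ 0.74726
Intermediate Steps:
-134/(-1793) + 2335/3472 = -134*(-1/1793) + 2335*(1/3472) = 134/1793 + 2335/3472 = 4651903/6225296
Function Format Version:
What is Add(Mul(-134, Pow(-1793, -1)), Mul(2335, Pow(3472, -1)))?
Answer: Rational(4651903, 6225296) ≈ 0.74726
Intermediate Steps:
Add(Mul(-134, Pow(-1793, -1)), Mul(2335, Pow(3472, -1))) = Add(Mul(-134, Rational(-1, 1793)), Mul(2335, Rational(1, 3472))) = Add(Rational(134, 1793), Rational(2335, 3472)) = Rational(4651903, 6225296)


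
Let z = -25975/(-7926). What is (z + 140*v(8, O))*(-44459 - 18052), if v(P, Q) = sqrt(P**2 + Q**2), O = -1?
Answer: -541241075/2642 - 8751540*sqrt(65) ≈ -7.0762e+7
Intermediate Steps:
z = 25975/7926 (z = -25975*(-1/7926) = 25975/7926 ≈ 3.2772)
(z + 140*v(8, O))*(-44459 - 18052) = (25975/7926 + 140*sqrt(8**2 + (-1)**2))*(-44459 - 18052) = (25975/7926 + 140*sqrt(64 + 1))*(-62511) = (25975/7926 + 140*sqrt(65))*(-62511) = -541241075/2642 - 8751540*sqrt(65)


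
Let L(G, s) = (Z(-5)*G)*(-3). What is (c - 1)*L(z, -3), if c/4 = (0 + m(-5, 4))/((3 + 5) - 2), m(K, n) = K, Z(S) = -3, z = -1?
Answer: 39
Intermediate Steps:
L(G, s) = 9*G (L(G, s) = -3*G*(-3) = 9*G)
c = -10/3 (c = 4*((0 - 5)/((3 + 5) - 2)) = 4*(-5/(8 - 2)) = 4*(-5/6) = -10/3 ≈ -3.3333)
(c - 1)*L(z, -3) = (-10/3 - 1)*(9*(-1)) = -13/3*(-9) = 39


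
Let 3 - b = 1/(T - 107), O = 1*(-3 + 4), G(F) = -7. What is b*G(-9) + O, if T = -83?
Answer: -3807/190 ≈ -20.037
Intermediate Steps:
O = 1 (O = 1*1 = 1)
b = 571/190 (b = 3 - 1/(-83 - 107) = 3 - 1/(-190) = 3 - 1*(-1/190) = 3 + 1/190 = 571/190 ≈ 3.0053)
b*G(-9) + O = (571/190)*(-7) + 1 = -3997/190 + 1 = -3807/190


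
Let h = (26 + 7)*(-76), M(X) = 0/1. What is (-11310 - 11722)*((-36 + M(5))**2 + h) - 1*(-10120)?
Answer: 27924904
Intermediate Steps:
M(X) = 0 (M(X) = 0*1 = 0)
h = -2508 (h = 33*(-76) = -2508)
(-11310 - 11722)*((-36 + M(5))**2 + h) - 1*(-10120) = (-11310 - 11722)*((-36 + 0)**2 - 2508) - 1*(-10120) = -23032*((-36)**2 - 2508) + 10120 = -23032*(1296 - 2508) + 10120 = -23032*(-1212) + 10120 = 27914784 + 10120 = 27924904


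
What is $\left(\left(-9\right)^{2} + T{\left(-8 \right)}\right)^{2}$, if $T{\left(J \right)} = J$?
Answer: $5329$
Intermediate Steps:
$\left(\left(-9\right)^{2} + T{\left(-8 \right)}\right)^{2} = \left(\left(-9\right)^{2} - 8\right)^{2} = \left(81 - 8\right)^{2} = 73^{2} = 5329$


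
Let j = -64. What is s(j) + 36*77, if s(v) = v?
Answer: 2708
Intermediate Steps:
s(j) + 36*77 = -64 + 36*77 = -64 + 2772 = 2708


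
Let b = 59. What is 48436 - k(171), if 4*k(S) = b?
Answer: 193685/4 ≈ 48421.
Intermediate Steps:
k(S) = 59/4 (k(S) = (¼)*59 = 59/4)
48436 - k(171) = 48436 - 1*59/4 = 48436 - 59/4 = 193685/4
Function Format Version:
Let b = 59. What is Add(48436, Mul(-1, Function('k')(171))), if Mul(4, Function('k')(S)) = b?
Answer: Rational(193685, 4) ≈ 48421.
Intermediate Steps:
Function('k')(S) = Rational(59, 4) (Function('k')(S) = Mul(Rational(1, 4), 59) = Rational(59, 4))
Add(48436, Mul(-1, Function('k')(171))) = Add(48436, Mul(-1, Rational(59, 4))) = Add(48436, Rational(-59, 4)) = Rational(193685, 4)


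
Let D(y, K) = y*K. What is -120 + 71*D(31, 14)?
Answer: 30694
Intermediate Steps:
D(y, K) = K*y
-120 + 71*D(31, 14) = -120 + 71*(14*31) = -120 + 71*434 = -120 + 30814 = 30694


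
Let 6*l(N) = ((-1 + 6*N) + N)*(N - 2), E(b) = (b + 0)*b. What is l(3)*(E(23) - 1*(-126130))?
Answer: 1266590/3 ≈ 4.2220e+5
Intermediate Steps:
E(b) = b**2 (E(b) = b*b = b**2)
l(N) = (-1 + 7*N)*(-2 + N)/6 (l(N) = (((-1 + 6*N) + N)*(N - 2))/6 = ((-1 + 7*N)*(-2 + N))/6 = (-1 + 7*N)*(-2 + N)/6)
l(3)*(E(23) - 1*(-126130)) = (1/3 - 5/2*3 + (7/6)*3**2)*(23**2 - 1*(-126130)) = (1/3 - 15/2 + (7/6)*9)*(529 + 126130) = (1/3 - 15/2 + 21/2)*126659 = (10/3)*126659 = 1266590/3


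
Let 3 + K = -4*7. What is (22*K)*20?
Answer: -13640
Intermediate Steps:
K = -31 (K = -3 - 4*7 = -3 - 28 = -31)
(22*K)*20 = (22*(-31))*20 = -682*20 = -13640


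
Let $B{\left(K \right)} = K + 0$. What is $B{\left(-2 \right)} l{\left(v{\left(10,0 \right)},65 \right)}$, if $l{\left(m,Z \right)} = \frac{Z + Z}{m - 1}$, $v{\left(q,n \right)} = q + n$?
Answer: $- \frac{260}{9} \approx -28.889$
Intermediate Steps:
$v{\left(q,n \right)} = n + q$
$l{\left(m,Z \right)} = \frac{2 Z}{-1 + m}$
$B{\left(K \right)} = K$
$B{\left(-2 \right)} l{\left(v{\left(10,0 \right)},65 \right)} = - 2 \cdot 2 \cdot 65 \frac{1}{-1 + \left(0 + 10\right)} = - 2 \cdot 2 \cdot 65 \frac{1}{-1 + 10} = - 2 \cdot 2 \cdot 65 \cdot \frac{1}{9} = \left(-2\right) \frac{130}{9} = - \frac{260}{9}$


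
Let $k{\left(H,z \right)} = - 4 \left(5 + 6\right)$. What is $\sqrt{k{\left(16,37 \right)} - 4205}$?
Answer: $i \sqrt{4249} \approx 65.184 i$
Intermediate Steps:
$k{\left(H,z \right)} = -44$ ($k{\left(H,z \right)} = \left(-4\right) 11 = -44$)
$\sqrt{k{\left(16,37 \right)} - 4205} = \sqrt{-44 - 4205} = \sqrt{-4249} = i \sqrt{4249}$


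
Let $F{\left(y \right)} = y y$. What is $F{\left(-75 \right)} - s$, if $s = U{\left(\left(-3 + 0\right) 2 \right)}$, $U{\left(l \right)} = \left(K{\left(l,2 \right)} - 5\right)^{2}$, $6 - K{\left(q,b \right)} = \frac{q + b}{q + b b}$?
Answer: $5624$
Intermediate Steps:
$K{\left(q,b \right)} = 6 - \frac{b + q}{q + b^{2}}$ ($K{\left(q,b \right)} = 6 - \frac{q + b}{q + b b} = 6 - \frac{b + q}{q + b^{2}}$)
$F{\left(y \right)} = y^{2}$
$U{\left(l \right)} = \left(-5 + \frac{22 + 5 l}{4 + l}\right)^{2}$ ($U{\left(l \right)} = \left(\frac{\left(-1\right) 2 + 5 l + 6 \cdot 2^{2}}{l + 2^{2}} - 5\right)^{2} = \left(\frac{-2 + 5 l + 6 \cdot 4}{l + 4} - 5\right)^{2} = \left(\frac{-2 + 5 l + 24}{4 + l} - 5\right)^{2} = \left(\frac{22 + 5 l}{4 + l} - 5\right)^{2} = \left(-5 + \frac{22 + 5 l}{4 + l}\right)^{2}$)
$s = 1$ ($s = \frac{4}{\left(4 + \left(-3 + 0\right) 2\right)^{2}} = \frac{4}{\left(4 - 6\right)^{2}} = \frac{4}{4} = 4 \cdot \frac{1}{4} = 1$)
$F{\left(-75 \right)} - s = \left(-75\right)^{2} - 1 = 5625 - 1 = 5624$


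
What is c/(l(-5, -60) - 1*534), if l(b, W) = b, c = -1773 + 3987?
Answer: -2214/539 ≈ -4.1076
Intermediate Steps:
c = 2214
c/(l(-5, -60) - 1*534) = 2214/(-5 - 1*534) = 2214/(-5 - 534) = 2214/(-539) = 2214*(-1/539) = -2214/539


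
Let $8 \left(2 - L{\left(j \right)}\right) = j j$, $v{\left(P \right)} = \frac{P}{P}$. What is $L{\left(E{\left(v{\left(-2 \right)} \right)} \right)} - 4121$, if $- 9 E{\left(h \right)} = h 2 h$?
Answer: $- \frac{667279}{162} \approx -4119.0$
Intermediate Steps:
$v{\left(P \right)} = 1$
$E{\left(h \right)} = - \frac{2 h^{2}}{9}$ ($E{\left(h \right)} = - \frac{h 2 h}{9} = - \frac{2 h h}{9} = - \frac{2 h^{2}}{9}$)
$L{\left(j \right)} = 2 - \frac{j^{2}}{8}$ ($L{\left(j \right)} = 2 - \frac{j j}{8} = 2 - \frac{j^{2}}{8}$)
$L{\left(E{\left(v{\left(-2 \right)} \right)} \right)} - 4121 = \left(2 - \frac{\left(- \frac{2 \cdot 1^{2}}{9}\right)^{2}}{8}\right) - 4121 = \left(2 - \frac{\left(\left(- \frac{2}{9}\right) 1\right)^{2}}{8}\right) - 4121 = \left(2 - \frac{\left(- \frac{2}{9}\right)^{2}}{8}\right) - 4121 = \left(2 - \frac{1}{162}\right) - 4121 = \frac{323}{162} - 4121 = - \frac{667279}{162}$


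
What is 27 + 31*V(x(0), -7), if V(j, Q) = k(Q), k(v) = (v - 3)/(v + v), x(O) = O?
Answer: 344/7 ≈ 49.143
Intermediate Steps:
k(v) = (-3 + v)/(2*v) (k(v) = (-3 + v)/((2*v)) = (-3 + v)*(1/(2*v)) = (-3 + v)/(2*v))
V(j, Q) = (-3 + Q)/(2*Q)
27 + 31*V(x(0), -7) = 27 + 31*((½)*(-3 - 7)/(-7)) = 27 + 31*((½)*(-⅐)*(-10)) = 27 + 31*(5/7) = 27 + 155/7 = 344/7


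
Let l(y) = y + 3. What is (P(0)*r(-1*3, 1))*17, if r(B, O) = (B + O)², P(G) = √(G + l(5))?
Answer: 136*√2 ≈ 192.33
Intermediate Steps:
l(y) = 3 + y
P(G) = √(8 + G) (P(G) = √(G + (3 + 5)) = √(G + 8) = √(8 + G))
(P(0)*r(-1*3, 1))*17 = (√(8 + 0)*(-1*3 + 1)²)*17 = (√8*(-3 + 1)²)*17 = ((2*√2)*(-2)²)*17 = ((2*√2)*4)*17 = (8*√2)*17 = 136*√2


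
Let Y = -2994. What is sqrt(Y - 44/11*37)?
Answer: I*sqrt(3142) ≈ 56.054*I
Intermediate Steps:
sqrt(Y - 44/11*37) = sqrt(-2994 - 44/11*37) = sqrt(-2994 - 44*1/11*37) = sqrt(-2994 - 4*37) = sqrt(-2994 - 148) = sqrt(-3142) = I*sqrt(3142)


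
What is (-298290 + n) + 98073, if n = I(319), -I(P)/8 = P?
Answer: -202769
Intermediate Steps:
I(P) = -8*P
n = -2552 (n = -8*319 = -2552)
(-298290 + n) + 98073 = (-298290 - 2552) + 98073 = -300842 + 98073 = -202769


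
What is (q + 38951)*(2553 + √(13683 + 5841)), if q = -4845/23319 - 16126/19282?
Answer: 2483975345687579/24979831 + 5837779895858*√4881/74939493 ≈ 1.0488e+8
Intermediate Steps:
q = -78243914/74939493 (q = -4845*1/23319 - 16126*1/19282 = -1615/7773 - 8063/9641 = -78243914/74939493 ≈ -1.0441)
(q + 38951)*(2553 + √(13683 + 5841)) = (-78243914/74939493 + 38951)*(2553 + √(13683 + 5841)) = 2918889947929*(2553 + √19524)/74939493 = 2918889947929*(2553 + 2*√4881)/74939493 = 2483975345687579/24979831 + 5837779895858*√4881/74939493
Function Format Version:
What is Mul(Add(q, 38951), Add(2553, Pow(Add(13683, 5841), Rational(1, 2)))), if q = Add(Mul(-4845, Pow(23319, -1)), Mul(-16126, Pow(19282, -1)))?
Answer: Add(Rational(2483975345687579, 24979831), Mul(Rational(5837779895858, 74939493), Pow(4881, Rational(1, 2)))) ≈ 1.0488e+8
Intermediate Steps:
q = Rational(-78243914, 74939493) (q = Add(Mul(-4845, Rational(1, 23319)), Mul(-16126, Rational(1, 19282))) = Add(Rational(-1615, 7773), Rational(-8063, 9641)) = Rational(-78243914, 74939493) ≈ -1.0441)
Mul(Add(q, 38951), Add(2553, Pow(Add(13683, 5841), Rational(1, 2)))) = Mul(Add(Rational(-78243914, 74939493), 38951), Add(2553, Pow(Add(13683, 5841), Rational(1, 2)))) = Mul(Rational(2918889947929, 74939493), Add(2553, Pow(19524, Rational(1, 2)))) = Mul(Rational(2918889947929, 74939493), Add(2553, Mul(2, Pow(4881, Rational(1, 2))))) = Add(Rational(2483975345687579, 24979831), Mul(Rational(5837779895858, 74939493), Pow(4881, Rational(1, 2))))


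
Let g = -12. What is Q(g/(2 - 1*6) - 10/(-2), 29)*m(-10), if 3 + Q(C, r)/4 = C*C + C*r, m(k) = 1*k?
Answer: -11720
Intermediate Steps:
m(k) = k
Q(C, r) = -12 + 4*C² + 4*C*r (Q(C, r) = -12 + 4*(C*C + C*r) = -12 + 4*(C² + C*r) = -12 + (4*C² + 4*C*r) = -12 + 4*C² + 4*C*r)
Q(g/(2 - 1*6) - 10/(-2), 29)*m(-10) = (-12 + 4*(-12/(2 - 1*6) - 10/(-2))² + 4*(-12/(2 - 1*6) - 10/(-2))*29)*(-10) = (-12 + 4*(-12/(2 - 6) - 10*(-½))² + 4*(-12/(2 - 6) - 10*(-½))*29)*(-10) = (-12 + 4*(-12/(-4) + 5)² + 4*(-12/(-4) + 5)*29)*(-10) = (-12 + 4*(-12*(-¼) + 5)² + 4*(-12*(-¼) + 5)*29)*(-10) = (-12 + 4*(3 + 5)² + 4*(3 + 5)*29)*(-10) = (-12 + 4*8² + 4*8*29)*(-10) = (-12 + 4*64 + 928)*(-10) = (-12 + 256 + 928)*(-10) = 1172*(-10) = -11720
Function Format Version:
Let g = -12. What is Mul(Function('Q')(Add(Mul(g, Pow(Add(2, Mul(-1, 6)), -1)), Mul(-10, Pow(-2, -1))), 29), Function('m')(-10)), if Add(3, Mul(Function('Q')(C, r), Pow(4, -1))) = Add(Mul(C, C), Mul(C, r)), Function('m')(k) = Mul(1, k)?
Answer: -11720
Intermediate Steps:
Function('m')(k) = k
Function('Q')(C, r) = Add(-12, Mul(4, Pow(C, 2)), Mul(4, C, r)) (Function('Q')(C, r) = Add(-12, Mul(4, Add(Mul(C, C), Mul(C, r)))) = Add(-12, Mul(4, Add(Pow(C, 2), Mul(C, r)))) = Add(-12, Add(Mul(4, Pow(C, 2)), Mul(4, C, r))) = Add(-12, Mul(4, Pow(C, 2)), Mul(4, C, r)))
Mul(Function('Q')(Add(Mul(g, Pow(Add(2, Mul(-1, 6)), -1)), Mul(-10, Pow(-2, -1))), 29), Function('m')(-10)) = Mul(Add(-12, Mul(4, Pow(Add(Mul(-12, Pow(Add(2, Mul(-1, 6)), -1)), Mul(-10, Pow(-2, -1))), 2)), Mul(4, Add(Mul(-12, Pow(Add(2, Mul(-1, 6)), -1)), Mul(-10, Pow(-2, -1))), 29)), -10) = Mul(Add(-12, Mul(4, Pow(Add(Mul(-12, Pow(Add(2, -6), -1)), Mul(-10, Rational(-1, 2))), 2)), Mul(4, Add(Mul(-12, Pow(Add(2, -6), -1)), Mul(-10, Rational(-1, 2))), 29)), -10) = Mul(Add(-12, Mul(4, Pow(Add(Mul(-12, Pow(-4, -1)), 5), 2)), Mul(4, Add(Mul(-12, Pow(-4, -1)), 5), 29)), -10) = Mul(Add(-12, Mul(4, Pow(Add(Mul(-12, Rational(-1, 4)), 5), 2)), Mul(4, Add(Mul(-12, Rational(-1, 4)), 5), 29)), -10) = Mul(Add(-12, Mul(4, Pow(Add(3, 5), 2)), Mul(4, Add(3, 5), 29)), -10) = Mul(Add(-12, Mul(4, Pow(8, 2)), Mul(4, 8, 29)), -10) = Mul(Add(-12, Mul(4, 64), 928), -10) = Mul(Add(-12, 256, 928), -10) = Mul(1172, -10) = -11720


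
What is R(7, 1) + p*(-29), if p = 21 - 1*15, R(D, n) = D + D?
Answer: -160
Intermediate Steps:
R(D, n) = 2*D
p = 6 (p = 21 - 15 = 6)
R(7, 1) + p*(-29) = 2*7 + 6*(-29) = 14 - 174 = -160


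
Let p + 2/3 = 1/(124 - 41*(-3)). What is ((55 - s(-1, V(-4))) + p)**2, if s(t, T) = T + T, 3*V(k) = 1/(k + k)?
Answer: 26018657809/8785296 ≈ 2961.6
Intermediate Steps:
V(k) = 1/(6*k) (V(k) = 1/(3*(k + k)) = 1/(3*((2*k))) = (1/(2*k))/3 = 1/(6*k))
s(t, T) = 2*T
p = -491/741 (p = -2/3 + 1/(124 - 41*(-3)) = -2/3 + 1/(124 + 123) = -2/3 + 1/247 = -491/741 ≈ -0.66262)
((55 - s(-1, V(-4))) + p)**2 = ((55 - 2*(1/6)/(-4)) - 491/741)**2 = ((55 - 2*(1/6)*(-1/4)) - 491/741)**2 = ((55 - 2*(-1)/24) - 491/741)**2 = ((55 - 1*(-1/12)) - 491/741)**2 = ((55 + 1/12) - 491/741)**2 = (661/12 - 491/741)**2 = (161303/2964)**2 = 26018657809/8785296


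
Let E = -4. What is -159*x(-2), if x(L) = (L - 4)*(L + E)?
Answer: -5724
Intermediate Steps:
x(L) = (-4 + L)**2 (x(L) = (L - 4)*(L - 4) = (-4 + L)*(-4 + L) = (-4 + L)**2)
-159*x(-2) = -159*(16 + (-2)**2 - 8*(-2)) = -159*(16 + 4 + 16) = -159*36 = -5724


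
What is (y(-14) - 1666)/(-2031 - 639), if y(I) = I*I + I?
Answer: 742/1335 ≈ 0.55581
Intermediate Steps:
y(I) = I + I² (y(I) = I² + I = I + I²)
(y(-14) - 1666)/(-2031 - 639) = (-14*(1 - 14) - 1666)/(-2031 - 639) = (-14*(-13) - 1666)/(-2670) = (182 - 1666)*(-1/2670) = -1484*(-1/2670) = 742/1335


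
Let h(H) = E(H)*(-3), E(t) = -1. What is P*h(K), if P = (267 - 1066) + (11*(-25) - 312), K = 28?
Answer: -4158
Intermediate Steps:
h(H) = 3 (h(H) = -1*(-3) = 3)
P = -1386 (P = -799 + (-275 - 312) = -799 - 587 = -1386)
P*h(K) = -1386*3 = -4158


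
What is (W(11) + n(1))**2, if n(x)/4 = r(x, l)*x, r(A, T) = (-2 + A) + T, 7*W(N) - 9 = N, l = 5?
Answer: 17424/49 ≈ 355.59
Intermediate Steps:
W(N) = 9/7 + N/7
r(A, T) = -2 + A + T
n(x) = 4*x*(3 + x) (n(x) = 4*((-2 + x + 5)*x) = 4*((3 + x)*x) = 4*(x*(3 + x)) = 4*x*(3 + x))
(W(11) + n(1))**2 = ((9/7 + (1/7)*11) + 4*1*(3 + 1))**2 = ((9/7 + 11/7) + 4*1*4)**2 = (20/7 + 16)**2 = (132/7)**2 = 17424/49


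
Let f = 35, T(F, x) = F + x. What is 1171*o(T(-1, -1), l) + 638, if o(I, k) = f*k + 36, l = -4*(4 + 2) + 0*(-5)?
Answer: -940846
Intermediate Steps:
l = -24 (l = -4*6 + 0 = -24 + 0 = -24)
o(I, k) = 36 + 35*k (o(I, k) = 35*k + 36 = 36 + 35*k)
1171*o(T(-1, -1), l) + 638 = 1171*(36 + 35*(-24)) + 638 = 1171*(36 - 840) + 638 = 1171*(-804) + 638 = -941484 + 638 = -940846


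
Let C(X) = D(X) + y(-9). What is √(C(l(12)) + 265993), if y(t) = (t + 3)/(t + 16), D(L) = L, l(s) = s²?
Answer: √13040671/7 ≈ 515.88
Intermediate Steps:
y(t) = (3 + t)/(16 + t)
C(X) = -6/7 + X (C(X) = X + (3 - 9)/(16 - 9) = X - 6/7 = -6/7 + X)
√(C(l(12)) + 265993) = √((-6/7 + 12²) + 265993) = √((-6/7 + 144) + 265993) = √(1002/7 + 265993) = √(1862953/7) = √13040671/7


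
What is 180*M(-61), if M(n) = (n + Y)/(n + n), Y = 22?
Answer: 3510/61 ≈ 57.541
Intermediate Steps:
M(n) = (22 + n)/(2*n) (M(n) = (n + 22)/(n + n) = (22 + n)/((2*n)) = (22 + n)*(1/(2*n)) = (22 + n)/(2*n))
180*M(-61) = 180*((½)*(22 - 61)/(-61)) = 180*((½)*(-1/61)*(-39)) = 180*(39/122) = 3510/61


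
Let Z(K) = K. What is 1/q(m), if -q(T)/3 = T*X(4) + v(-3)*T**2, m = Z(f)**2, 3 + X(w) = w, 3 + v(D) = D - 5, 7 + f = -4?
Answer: 1/482790 ≈ 2.0713e-6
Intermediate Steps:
f = -11 (f = -7 - 4 = -11)
v(D) = -8 + D (v(D) = -3 + (D - 5) = -3 + (-5 + D) = -8 + D)
X(w) = -3 + w
m = 121 (m = (-11)**2 = 121)
q(T) = -3*T + 33*T**2 (q(T) = -3*(T*(-3 + 4) + (-8 - 3)*T**2) = -3*(T*1 - 11*T**2) = -3*(T - 11*T**2) = -3*T + 33*T**2)
1/q(m) = 1/(3*121*(-1 + 11*121)) = 1/(3*121*(-1 + 1331)) = 1/(3*121*1330) = 1/482790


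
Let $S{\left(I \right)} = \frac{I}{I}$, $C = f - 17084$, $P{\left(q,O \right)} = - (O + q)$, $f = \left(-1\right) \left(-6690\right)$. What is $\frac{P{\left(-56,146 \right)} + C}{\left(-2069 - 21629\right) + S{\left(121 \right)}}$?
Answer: $\frac{10484}{23697} \approx 0.44242$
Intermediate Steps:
$f = 6690$
$P{\left(q,O \right)} = - O - q$
$C = -10394$ ($C = 6690 - 17084 = -10394$)
$S{\left(I \right)} = 1$
$\frac{P{\left(-56,146 \right)} + C}{\left(-2069 - 21629\right) + S{\left(121 \right)}} = \frac{\left(\left(-1\right) 146 - -56\right) - 10394}{\left(-2069 - 21629\right) + 1} = \frac{\left(-146 + 56\right) - 10394}{-23698 + 1} = \frac{-90 - 10394}{-23697} = \left(-10484\right) \left(- \frac{1}{23697}\right) = \frac{10484}{23697}$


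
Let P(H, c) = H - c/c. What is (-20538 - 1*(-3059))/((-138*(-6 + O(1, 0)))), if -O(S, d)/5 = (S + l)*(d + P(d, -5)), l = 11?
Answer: 17479/7452 ≈ 2.3455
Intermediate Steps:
P(H, c) = -1 + H (P(H, c) = H - 1*1 = H - 1 = -1 + H)
O(S, d) = -5*(-1 + 2*d)*(11 + S) (O(S, d) = -5*(S + 11)*(d + (-1 + d)) = -5*(11 + S)*(-1 + 2*d) = -5*(-1 + 2*d)*(11 + S))
(-20538 - 1*(-3059))/((-138*(-6 + O(1, 0)))) = (-20538 - 1*(-3059))/((-138*(-6 + (55 - 110*0 + 5*1 - 10*1*0)))) = (-20538 + 3059)/((-138*(-6 + (55 + 0 + 5 + 0)))) = -17479*(-1/(138*(-6 + 60))) = -17479/((-138*54)) = -17479/(-7452) = -17479*(-1/7452) = 17479/7452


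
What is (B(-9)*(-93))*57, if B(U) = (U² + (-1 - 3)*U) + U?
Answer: -572508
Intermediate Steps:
B(U) = U² - 3*U (B(U) = (U² - 4*U) + U = U² - 3*U)
(B(-9)*(-93))*57 = (-9*(-3 - 9)*(-93))*57 = (-9*(-12)*(-93))*57 = (108*(-93))*57 = -10044*57 = -572508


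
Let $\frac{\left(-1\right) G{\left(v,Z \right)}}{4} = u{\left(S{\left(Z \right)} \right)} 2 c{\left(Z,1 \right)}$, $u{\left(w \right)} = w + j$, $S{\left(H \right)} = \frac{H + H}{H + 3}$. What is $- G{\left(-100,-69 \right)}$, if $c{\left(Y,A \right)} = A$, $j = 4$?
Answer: $\frac{536}{11} \approx 48.727$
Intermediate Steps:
$S{\left(H \right)} = \frac{2 H}{3 + H}$
$u{\left(w \right)} = 4 + w$ ($u{\left(w \right)} = w + 4 = 4 + w$)
$G{\left(v,Z \right)} = -32 - \frac{16 Z}{3 + Z}$ ($G{\left(v,Z \right)} = - 4 \left(4 + \frac{2 Z}{3 + Z}\right) 2 \cdot 1 = - 4 \left(8 + \frac{4 Z}{3 + Z}\right) 1 = - 4 \left(8 + \frac{4 Z}{3 + Z}\right) = -32 - \frac{16 Z}{3 + Z}$)
$- G{\left(-100,-69 \right)} = - \frac{48 \left(-2 - -69\right)}{3 - 69} = - \frac{48 \left(-2 + 69\right)}{-66} = - \frac{48 \left(-1\right) 67}{66} = \left(-1\right) \left(- \frac{536}{11}\right) = \frac{536}{11}$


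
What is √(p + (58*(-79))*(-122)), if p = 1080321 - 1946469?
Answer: 2*I*√76786 ≈ 554.21*I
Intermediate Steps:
p = -866148
√(p + (58*(-79))*(-122)) = √(-866148 + (58*(-79))*(-122)) = √(-866148 - 4582*(-122)) = √(-866148 + 559004) = √(-307144) = 2*I*√76786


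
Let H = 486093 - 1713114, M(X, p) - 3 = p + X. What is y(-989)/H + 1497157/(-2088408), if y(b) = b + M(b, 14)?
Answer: -203660856801/284724496952 ≈ -0.71529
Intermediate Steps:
M(X, p) = 3 + X + p (M(X, p) = 3 + (p + X) = 3 + (X + p) = 3 + X + p)
y(b) = 17 + 2*b (y(b) = b + (3 + b + 14) = b + (17 + b) = 17 + 2*b)
H = -1227021
y(-989)/H + 1497157/(-2088408) = (17 + 2*(-989))/(-1227021) + 1497157/(-2088408) = (17 - 1978)*(-1/1227021) + 1497157*(-1/2088408) = -1961*(-1/1227021) - 1497157/2088408 = 1961/1227021 - 1497157/2088408 = -203660856801/284724496952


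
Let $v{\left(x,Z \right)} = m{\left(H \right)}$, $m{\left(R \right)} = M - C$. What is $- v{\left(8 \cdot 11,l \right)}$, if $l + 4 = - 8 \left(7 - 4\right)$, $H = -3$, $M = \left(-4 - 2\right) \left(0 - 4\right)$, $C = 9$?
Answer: $-15$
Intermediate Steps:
$M = 24$ ($M = \left(-6\right) \left(-4\right) = 24$)
$m{\left(R \right)} = 15$ ($m{\left(R \right)} = 24 - 9 = 15$)
$l = -28$ ($l = -4 - 8 \left(7 - 4\right) = -4 - 24 = -28$)
$v{\left(x,Z \right)} = 15$
$- v{\left(8 \cdot 11,l \right)} = \left(-1\right) 15 = -15$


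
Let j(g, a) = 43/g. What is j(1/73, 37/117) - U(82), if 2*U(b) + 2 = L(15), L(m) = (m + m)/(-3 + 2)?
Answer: 3155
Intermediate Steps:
L(m) = -2*m (L(m) = (2*m)/(-1) = (2*m)*(-1) = -2*m)
U(b) = -16 (U(b) = -1 + (-2*15)/2 = -1 + (1/2)*(-30) = -1 - 15 = -16)
j(1/73, 37/117) - U(82) = 43/(1/73) - 1*(-16) = 43/(1/73) + 16 = 43*73 + 16 = 3139 + 16 = 3155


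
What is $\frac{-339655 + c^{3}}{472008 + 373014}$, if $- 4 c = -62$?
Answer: $- \frac{2687449}{6760176} \approx -0.39754$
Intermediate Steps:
$c = \frac{31}{2}$ ($c = \left(- \frac{1}{4}\right) \left(-62\right) = \frac{31}{2} \approx 15.5$)
$\frac{-339655 + c^{3}}{472008 + 373014} = \frac{-339655 + \left(\frac{31}{2}\right)^{3}}{472008 + 373014} = \frac{-339655 + \frac{29791}{8}}{845022} = \left(- \frac{2687449}{8}\right) \frac{1}{845022} = - \frac{2687449}{6760176}$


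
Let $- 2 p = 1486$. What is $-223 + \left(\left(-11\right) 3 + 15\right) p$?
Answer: $13151$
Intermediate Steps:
$p = -743$ ($p = \left(- \frac{1}{2}\right) 1486 = -743$)
$-223 + \left(\left(-11\right) 3 + 15\right) p = -223 + \left(\left(-11\right) 3 + 15\right) \left(-743\right) = -223 + \left(-33 + 15\right) \left(-743\right) = -223 - -13374 = -223 + 13374 = 13151$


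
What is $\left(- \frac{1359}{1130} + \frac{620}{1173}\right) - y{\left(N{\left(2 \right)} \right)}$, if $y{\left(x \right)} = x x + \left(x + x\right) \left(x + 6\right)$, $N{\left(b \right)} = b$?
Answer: $- \frac{48611147}{1325490} \approx -36.674$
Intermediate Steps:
$y{\left(x \right)} = x^{2} + 2 x \left(6 + x\right)$
$\left(- \frac{1359}{1130} + \frac{620}{1173}\right) - y{\left(N{\left(2 \right)} \right)} = \left(- \frac{1359}{1130} + \frac{620}{1173}\right) - 3 \cdot 2 \left(4 + 2\right) = \left(\left(-1359\right) \frac{1}{1130} + 620 \cdot \frac{1}{1173}\right) - 3 \cdot 2 \cdot 6 = \left(- \frac{1359}{1130} + \frac{620}{1173}\right) - 36 = - \frac{893507}{1325490} - 36 = - \frac{48611147}{1325490}$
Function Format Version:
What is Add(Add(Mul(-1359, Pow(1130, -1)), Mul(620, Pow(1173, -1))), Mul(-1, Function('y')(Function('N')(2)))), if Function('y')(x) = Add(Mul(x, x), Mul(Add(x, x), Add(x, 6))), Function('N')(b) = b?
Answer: Rational(-48611147, 1325490) ≈ -36.674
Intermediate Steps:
Function('y')(x) = Add(Pow(x, 2), Mul(2, x, Add(6, x))) (Function('y')(x) = Add(Pow(x, 2), Mul(Mul(2, x), Add(6, x))) = Add(Pow(x, 2), Mul(2, x, Add(6, x))))
Add(Add(Mul(-1359, Pow(1130, -1)), Mul(620, Pow(1173, -1))), Mul(-1, Function('y')(Function('N')(2)))) = Add(Add(Mul(-1359, Pow(1130, -1)), Mul(620, Pow(1173, -1))), Mul(-1, Mul(3, 2, Add(4, 2)))) = Add(Add(Mul(-1359, Rational(1, 1130)), Mul(620, Rational(1, 1173))), Mul(-1, Mul(3, 2, 6))) = Add(Add(Rational(-1359, 1130), Rational(620, 1173)), Mul(-1, 36)) = Add(Rational(-893507, 1325490), -36) = Rational(-48611147, 1325490)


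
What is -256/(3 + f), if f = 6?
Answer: -256/9 ≈ -28.444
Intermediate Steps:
-256/(3 + f) = -256/(3 + 6) = -256/9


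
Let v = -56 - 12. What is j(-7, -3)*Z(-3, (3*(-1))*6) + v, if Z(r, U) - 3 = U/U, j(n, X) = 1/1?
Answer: -64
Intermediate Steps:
j(n, X) = 1
v = -68
Z(r, U) = 4 (Z(r, U) = 3 + U/U = 3 + 1 = 4)
j(-7, -3)*Z(-3, (3*(-1))*6) + v = 1*4 - 68 = 4 - 68 = -64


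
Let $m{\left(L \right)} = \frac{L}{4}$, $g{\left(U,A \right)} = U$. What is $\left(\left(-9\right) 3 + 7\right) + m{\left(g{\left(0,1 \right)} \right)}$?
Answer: $-20$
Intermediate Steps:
$m{\left(L \right)} = \frac{L}{4}$ ($m{\left(L \right)} = L \frac{1}{4} = \frac{L}{4}$)
$\left(\left(-9\right) 3 + 7\right) + m{\left(g{\left(0,1 \right)} \right)} = \left(\left(-9\right) 3 + 7\right) + \frac{1}{4} \cdot 0 = \left(-27 + 7\right) + 0 = -20 + 0 = -20$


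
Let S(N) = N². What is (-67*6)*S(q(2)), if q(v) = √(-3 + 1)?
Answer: 804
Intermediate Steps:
q(v) = I*√2 (q(v) = √(-2) = I*√2)
(-67*6)*S(q(2)) = (-67*6)*(I*√2)² = -402*(-2) = 804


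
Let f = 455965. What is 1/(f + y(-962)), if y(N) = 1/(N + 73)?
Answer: 889/405352884 ≈ 2.1932e-6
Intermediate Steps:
y(N) = 1/(73 + N)
1/(f + y(-962)) = 1/(455965 + 1/(73 - 962)) = 1/(455965 + 1/(-889)) = 1/(455965 - 1/889) = 1/(405352884/889) = 889/405352884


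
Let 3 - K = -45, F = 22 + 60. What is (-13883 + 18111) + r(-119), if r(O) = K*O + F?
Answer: -1402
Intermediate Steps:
F = 82
K = 48 (K = 3 - 1*(-45) = 3 + 45 = 48)
r(O) = 82 + 48*O (r(O) = 48*O + 82 = 82 + 48*O)
(-13883 + 18111) + r(-119) = (-13883 + 18111) + (82 + 48*(-119)) = 4228 + (82 - 5712) = 4228 - 5630 = -1402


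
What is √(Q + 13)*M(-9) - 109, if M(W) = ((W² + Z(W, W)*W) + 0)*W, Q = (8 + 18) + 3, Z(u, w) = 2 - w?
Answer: -109 + 162*√42 ≈ 940.88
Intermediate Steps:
Q = 29 (Q = 26 + 3 = 29)
M(W) = W*(W² + W*(2 - W)) (M(W) = ((W² + (2 - W)*W) + 0)*W = ((W² + W*(2 - W)) + 0)*W = (W² + W*(2 - W))*W = W*(W² + W*(2 - W)))
√(Q + 13)*M(-9) - 109 = √(29 + 13)*(2*(-9)²) - 109 = √42*(2*81) - 109 = √42*162 - 109 = 162*√42 - 109 = -109 + 162*√42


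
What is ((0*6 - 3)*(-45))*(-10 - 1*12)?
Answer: -2970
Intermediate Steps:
((0*6 - 3)*(-45))*(-10 - 1*12) = ((0 - 3)*(-45))*(-10 - 12) = -3*(-45)*(-22) = 135*(-22) = -2970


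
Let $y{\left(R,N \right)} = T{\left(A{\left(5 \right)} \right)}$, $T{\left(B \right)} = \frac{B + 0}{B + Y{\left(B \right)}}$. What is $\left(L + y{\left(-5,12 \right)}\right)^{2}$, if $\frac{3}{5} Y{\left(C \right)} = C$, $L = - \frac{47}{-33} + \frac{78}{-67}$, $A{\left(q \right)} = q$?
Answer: $\frac{126180289}{312865344} \approx 0.40331$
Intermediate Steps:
$L = \frac{575}{2211}$ ($L = \left(-47\right) \left(- \frac{1}{33}\right) + 78 \left(- \frac{1}{67}\right) = \frac{47}{33} - \frac{78}{67} = \frac{575}{2211} \approx 0.26006$)
$Y{\left(C \right)} = \frac{5 C}{3}$
$T{\left(B \right)} = \frac{3}{8}$ ($T{\left(B \right)} = \frac{B + 0}{B + \frac{5 B}{3}} = \frac{B}{\frac{8}{3} B} = B \frac{3}{8 B} = \frac{3}{8}$)
$y{\left(R,N \right)} = \frac{3}{8}$
$\left(L + y{\left(-5,12 \right)}\right)^{2} = \left(\frac{575}{2211} + \frac{3}{8}\right)^{2} = \left(\frac{11233}{17688}\right)^{2} = \frac{126180289}{312865344}$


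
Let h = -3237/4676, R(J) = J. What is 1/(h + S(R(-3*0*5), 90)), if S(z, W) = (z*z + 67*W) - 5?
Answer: 4676/28169663 ≈ 0.00016599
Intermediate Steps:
S(z, W) = -5 + z**2 + 67*W (S(z, W) = (z**2 + 67*W) - 5 = -5 + z**2 + 67*W)
h = -3237/4676 (h = -3237*1/4676 = -3237/4676 ≈ -0.69226)
1/(h + S(R(-3*0*5), 90)) = 1/(-3237/4676 + (-5 + (-3*0*5)**2 + 67*90)) = 1/(-3237/4676 + (-5 + (0*5)**2 + 6030)) = 1/(-3237/4676 + (-5 + 0**2 + 6030)) = 1/(-3237/4676 + (-5 + 0 + 6030)) = 1/(-3237/4676 + 6025) = 1/(28169663/4676) = 4676/28169663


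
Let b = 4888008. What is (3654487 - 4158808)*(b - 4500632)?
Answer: -195361851696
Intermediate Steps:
(3654487 - 4158808)*(b - 4500632) = (3654487 - 4158808)*(4888008 - 4500632) = -504321*387376 = -195361851696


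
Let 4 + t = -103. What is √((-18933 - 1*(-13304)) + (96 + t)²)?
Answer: 18*I*√17 ≈ 74.216*I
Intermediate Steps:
t = -107 (t = -4 - 103 = -107)
√((-18933 - 1*(-13304)) + (96 + t)²) = √((-18933 - 1*(-13304)) + (96 - 107)²) = √((-18933 + 13304) + (-11)²) = √(-5629 + 121) = √(-5508) = 18*I*√17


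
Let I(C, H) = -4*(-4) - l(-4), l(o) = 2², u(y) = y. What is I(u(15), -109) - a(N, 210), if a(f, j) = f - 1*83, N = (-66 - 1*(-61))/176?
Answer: 16725/176 ≈ 95.028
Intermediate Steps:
l(o) = 4
N = -5/176 (N = (-66 + 61)*(1/176) = -5*1/176 = -5/176 ≈ -0.028409)
I(C, H) = 12 (I(C, H) = -4*(-4) - 1*4 = 16 - 4 = 12)
a(f, j) = -83 + f (a(f, j) = f - 83 = -83 + f)
I(u(15), -109) - a(N, 210) = 12 - (-83 - 5/176) = 12 - 1*(-14613/176) = 12 + 14613/176 = 16725/176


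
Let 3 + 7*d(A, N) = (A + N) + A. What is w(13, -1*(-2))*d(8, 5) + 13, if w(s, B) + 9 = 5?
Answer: 19/7 ≈ 2.7143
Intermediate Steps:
w(s, B) = -4 (w(s, B) = -9 + 5 = -4)
d(A, N) = -3/7 + N/7 + 2*A/7 (d(A, N) = -3/7 + ((A + N) + A)/7 = -3/7 + (N + 2*A)/7 = -3/7 + (N/7 + 2*A/7) = -3/7 + N/7 + 2*A/7)
w(13, -1*(-2))*d(8, 5) + 13 = -4*(-3/7 + (⅐)*5 + (2/7)*8) + 13 = -4*(-3/7 + 5/7 + 16/7) + 13 = -4*18/7 + 13 = -72/7 + 13 = 19/7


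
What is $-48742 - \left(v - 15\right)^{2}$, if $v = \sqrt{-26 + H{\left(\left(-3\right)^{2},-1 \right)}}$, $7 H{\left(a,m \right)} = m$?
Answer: $- \frac{342586}{7} + \frac{30 i \sqrt{1281}}{7} \approx -48941.0 + 153.39 i$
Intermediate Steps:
$H{\left(a,m \right)} = \frac{m}{7}$
$v = \frac{i \sqrt{1281}}{7}$ ($v = \sqrt{-26 + \frac{1}{7} \left(-1\right)} = \sqrt{-26 - \frac{1}{7}} = \sqrt{- \frac{183}{7}} = \frac{i \sqrt{1281}}{7} \approx 5.113 i$)
$-48742 - \left(v - 15\right)^{2} = -48742 - \left(\frac{i \sqrt{1281}}{7} - 15\right)^{2} = -48742 - \left(-15 + \frac{i \sqrt{1281}}{7}\right)^{2}$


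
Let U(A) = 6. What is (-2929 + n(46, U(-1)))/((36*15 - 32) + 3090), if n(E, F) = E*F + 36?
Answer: -2617/3598 ≈ -0.72735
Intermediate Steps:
n(E, F) = 36 + E*F
(-2929 + n(46, U(-1)))/((36*15 - 32) + 3090) = (-2929 + (36 + 46*6))/((36*15 - 32) + 3090) = (-2929 + (36 + 276))/((540 - 32) + 3090) = (-2929 + 312)/(508 + 3090) = -2617/3598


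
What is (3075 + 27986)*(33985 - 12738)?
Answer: 659953067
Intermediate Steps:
(3075 + 27986)*(33985 - 12738) = 31061*21247 = 659953067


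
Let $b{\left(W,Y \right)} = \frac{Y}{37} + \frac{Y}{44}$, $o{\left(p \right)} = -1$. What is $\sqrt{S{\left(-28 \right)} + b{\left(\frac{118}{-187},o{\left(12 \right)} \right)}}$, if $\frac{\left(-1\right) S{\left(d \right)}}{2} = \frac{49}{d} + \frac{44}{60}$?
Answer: $\frac{\sqrt{295720095}}{12210} \approx 1.4084$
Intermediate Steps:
$b{\left(W,Y \right)} = \frac{81 Y}{1628}$ ($b{\left(W,Y \right)} = Y \frac{1}{37} + Y \frac{1}{44} = \frac{Y}{37} + \frac{Y}{44} = \frac{81 Y}{1628}$)
$S{\left(d \right)} = - \frac{22}{15} - \frac{98}{d}$ ($S{\left(d \right)} = - 2 \left(\frac{49}{d} + \frac{44}{60}\right) = - 2 \left(\frac{49}{d} + 44 \cdot \frac{1}{60}\right) = - 2 \left(\frac{49}{d} + \frac{11}{15}\right) = - 2 \left(\frac{11}{15} + \frac{49}{d}\right) = - \frac{22}{15} - \frac{98}{d}$)
$\sqrt{S{\left(-28 \right)} + b{\left(\frac{118}{-187},o{\left(12 \right)} \right)}} = \sqrt{\left(- \frac{22}{15} - \frac{98}{-28}\right) + \frac{81}{1628} \left(-1\right)} = \sqrt{\left(- \frac{22}{15} - - \frac{7}{2}\right) - \frac{81}{1628}} = \sqrt{\left(- \frac{22}{15} + \frac{7}{2}\right) - \frac{81}{1628}} = \sqrt{\frac{61}{30} - \frac{81}{1628}} = \sqrt{\frac{48439}{24420}} = \frac{\sqrt{295720095}}{12210}$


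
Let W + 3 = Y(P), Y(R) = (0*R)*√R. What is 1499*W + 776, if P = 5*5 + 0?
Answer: -3721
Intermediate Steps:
P = 25 (P = 25 + 0 = 25)
Y(R) = 0 (Y(R) = 0*√R = 0)
W = -3 (W = -3 + 0 = -3)
1499*W + 776 = 1499*(-3) + 776 = -4497 + 776 = -3721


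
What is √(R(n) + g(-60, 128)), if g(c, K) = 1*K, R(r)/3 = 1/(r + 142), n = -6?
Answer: √591974/68 ≈ 11.315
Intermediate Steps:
R(r) = 3/(142 + r) (R(r) = 3/(r + 142) = 3/(142 + r))
g(c, K) = K
√(R(n) + g(-60, 128)) = √(3/(142 - 6) + 128) = √(3/136 + 128) = √(17411/136) = √591974/68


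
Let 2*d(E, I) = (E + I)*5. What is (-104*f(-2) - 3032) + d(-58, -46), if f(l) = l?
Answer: -3084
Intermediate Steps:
d(E, I) = 5*E/2 + 5*I/2 (d(E, I) = ((E + I)*5)/2 = (5*E + 5*I)/2 = 5*E/2 + 5*I/2)
(-104*f(-2) - 3032) + d(-58, -46) = (-104*(-2) - 3032) + ((5/2)*(-58) + (5/2)*(-46)) = (208 - 3032) + (-145 - 115) = -2824 - 260 = -3084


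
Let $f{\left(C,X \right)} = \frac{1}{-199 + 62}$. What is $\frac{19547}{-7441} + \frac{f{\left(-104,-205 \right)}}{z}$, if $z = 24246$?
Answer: $- \frac{64929316435}{24716784582} \approx -2.6269$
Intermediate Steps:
$f{\left(C,X \right)} = - \frac{1}{137}$ ($f{\left(C,X \right)} = \frac{1}{-137} = - \frac{1}{137}$)
$\frac{19547}{-7441} + \frac{f{\left(-104,-205 \right)}}{z} = \frac{19547}{-7441} - \frac{1}{137 \cdot 24246} = 19547 \left(- \frac{1}{7441}\right) - \frac{1}{3321702} = - \frac{19547}{7441} - \frac{1}{3321702} = - \frac{64929316435}{24716784582}$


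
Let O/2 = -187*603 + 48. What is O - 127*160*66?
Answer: -1566546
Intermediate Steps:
O = -225426 (O = 2*(-187*603 + 48) = 2*(-112761 + 48) = 2*(-112713) = -225426)
O - 127*160*66 = -225426 - 127*160*66 = -225426 - 20320*66 = -225426 - 1*1341120 = -225426 - 1341120 = -1566546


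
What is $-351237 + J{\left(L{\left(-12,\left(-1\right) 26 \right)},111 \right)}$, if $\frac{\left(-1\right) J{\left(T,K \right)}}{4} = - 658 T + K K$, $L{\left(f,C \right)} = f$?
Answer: $-432105$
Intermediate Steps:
$J{\left(T,K \right)} = - 4 K^{2} + 2632 T$ ($J{\left(T,K \right)} = - 4 \left(- 658 T + K K\right) = - 4 \left(- 658 T + K^{2}\right) = - 4 \left(K^{2} - 658 T\right) = - 4 K^{2} + 2632 T$)
$-351237 + J{\left(L{\left(-12,\left(-1\right) 26 \right)},111 \right)} = -351237 + \left(- 4 \cdot 111^{2} + 2632 \left(-12\right)\right) = -351237 - 80868 = -432105$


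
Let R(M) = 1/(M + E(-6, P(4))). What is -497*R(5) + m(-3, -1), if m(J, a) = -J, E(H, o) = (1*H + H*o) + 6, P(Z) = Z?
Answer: 554/19 ≈ 29.158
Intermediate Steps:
E(H, o) = 6 + H + H*o (E(H, o) = (H + H*o) + 6 = 6 + H + H*o)
R(M) = 1/(-24 + M) (R(M) = 1/(M + (6 - 6 - 6*4)) = 1/(M + (6 - 6 - 24)) = 1/(M - 24) = 1/(-24 + M))
-497*R(5) + m(-3, -1) = -497/(-24 + 5) - 1*(-3) = -497/(-19) + 3 = -497*(-1/19) + 3 = 497/19 + 3 = 554/19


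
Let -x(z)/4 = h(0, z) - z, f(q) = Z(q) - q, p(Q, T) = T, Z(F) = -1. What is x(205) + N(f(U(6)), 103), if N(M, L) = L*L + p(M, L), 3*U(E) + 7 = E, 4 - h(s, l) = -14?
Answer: 11460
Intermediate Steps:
h(s, l) = 18 (h(s, l) = 4 - 1*(-14) = 4 + 14 = 18)
U(E) = -7/3 + E/3
f(q) = -1 - q
x(z) = -72 + 4*z (x(z) = -4*(18 - z) = -72 + 4*z)
N(M, L) = L + L² (N(M, L) = L*L + L = L² + L = L + L²)
x(205) + N(f(U(6)), 103) = (-72 + 4*205) + 103*(1 + 103) = (-72 + 820) + 103*104 = 748 + 10712 = 11460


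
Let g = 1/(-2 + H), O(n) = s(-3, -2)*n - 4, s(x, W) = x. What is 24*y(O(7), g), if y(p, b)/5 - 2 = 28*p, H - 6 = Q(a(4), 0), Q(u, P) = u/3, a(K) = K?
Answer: -83760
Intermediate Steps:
O(n) = -4 - 3*n (O(n) = -3*n - 4 = -4 - 3*n)
Q(u, P) = u/3 (Q(u, P) = u*(⅓) = u/3)
H = 22/3 (H = 6 + (⅓)*4 = 6 + 4/3 = 22/3 ≈ 7.3333)
g = 3/16 (g = 1/(-2 + 22/3) = 1/(16/3) = 3/16 ≈ 0.18750)
y(p, b) = 10 + 140*p (y(p, b) = 10 + 5*(28*p) = 10 + 140*p)
24*y(O(7), g) = 24*(10 + 140*(-4 - 3*7)) = 24*(10 + 140*(-4 - 21)) = 24*(10 + 140*(-25)) = 24*(10 - 3500) = 24*(-3490) = -83760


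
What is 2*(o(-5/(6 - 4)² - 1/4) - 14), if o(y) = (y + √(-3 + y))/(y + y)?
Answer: -27 - I*√2 ≈ -27.0 - 1.4142*I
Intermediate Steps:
o(y) = (y + √(-3 + y))/(2*y) (o(y) = (y + √(-3 + y))/((2*y)) = (y + √(-3 + y))*(1/(2*y)) = (y + √(-3 + y))/(2*y))
2*(o(-5/(6 - 4)² - 1/4) - 14) = 2*(((-5/(6 - 4)² - 1/4) + √(-3 + (-5/(6 - 4)² - 1/4)))/(2*(-5/(6 - 4)² - 1/4)) - 14) = 2*(((-5/(2²) - 1*¼) + √(-3 + (-5/(2²) - 1*¼)))/(2*(-5/(2²) - 1*¼)) - 14) = 2*(((-5/4 - ¼) + √(-3 + (-5/4 - ¼)))/(2*(-5/4 - ¼)) - 14) = 2*((-3/2 + √(-3 - 3/2))/(2*(-3/2)) - 14) = 2*((½)*(-⅔)*(-3/2 + √(-9/2)) - 14) = 2*((½)*(-⅔)*(-3/2 + 3*I*√2/2) - 14) = 2*((½ - I*√2/2) - 14) = 2*(-27/2 - I*√2/2) = -27 - I*√2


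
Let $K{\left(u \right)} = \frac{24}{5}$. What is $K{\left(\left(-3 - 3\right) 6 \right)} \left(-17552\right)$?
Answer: $- \frac{421248}{5} \approx -84250.0$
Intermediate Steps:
$K{\left(u \right)} = \frac{24}{5}$ ($K{\left(u \right)} = 24 \cdot \frac{1}{5} = \frac{24}{5}$)
$K{\left(\left(-3 - 3\right) 6 \right)} \left(-17552\right) = \frac{24}{5} \left(-17552\right) = - \frac{421248}{5}$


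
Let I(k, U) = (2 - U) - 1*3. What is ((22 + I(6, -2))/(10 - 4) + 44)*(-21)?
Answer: -2009/2 ≈ -1004.5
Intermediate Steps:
I(k, U) = -1 - U (I(k, U) = (2 - U) - 3 = -1 - U)
((22 + I(6, -2))/(10 - 4) + 44)*(-21) = ((22 + (-1 - 1*(-2)))/(10 - 4) + 44)*(-21) = ((22 + (-1 + 2))/6 + 44)*(-21) = ((22 + 1)*(1/6) + 44)*(-21) = (23*(1/6) + 44)*(-21) = (23/6 + 44)*(-21) = (287/6)*(-21) = -2009/2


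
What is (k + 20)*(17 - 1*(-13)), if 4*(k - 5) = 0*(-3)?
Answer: 750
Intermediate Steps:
k = 5 (k = 5 + (0*(-3))/4 = 5 + (¼)*0 = 5 + 0 = 5)
(k + 20)*(17 - 1*(-13)) = (5 + 20)*(17 - 1*(-13)) = 25*(17 + 13) = 25*30 = 750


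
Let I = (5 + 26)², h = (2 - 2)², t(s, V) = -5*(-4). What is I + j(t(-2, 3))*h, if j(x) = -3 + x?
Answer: 961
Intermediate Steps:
t(s, V) = 20
h = 0 (h = 0² = 0)
I = 961 (I = 31² = 961)
I + j(t(-2, 3))*h = 961 + (-3 + 20)*0 = 961 + 17*0 = 961 + 0 = 961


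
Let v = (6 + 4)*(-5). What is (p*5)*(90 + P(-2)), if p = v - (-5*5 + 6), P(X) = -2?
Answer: -13640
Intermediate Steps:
v = -50 (v = 10*(-5) = -50)
p = -31 (p = -50 - (-5*5 + 6) = -50 - (-25 + 6) = -50 - 1*(-19) = -50 + 19 = -31)
(p*5)*(90 + P(-2)) = (-31*5)*(90 - 2) = -155*88 = -13640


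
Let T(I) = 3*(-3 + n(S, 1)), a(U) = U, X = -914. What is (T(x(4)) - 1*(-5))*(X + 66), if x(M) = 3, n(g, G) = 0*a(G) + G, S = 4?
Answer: 848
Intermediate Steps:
n(g, G) = G (n(g, G) = 0*G + G = 0 + G = G)
T(I) = -6 (T(I) = 3*(-3 + 1) = 3*(-2) = -6)
(T(x(4)) - 1*(-5))*(X + 66) = (-6 - 1*(-5))*(-914 + 66) = (-6 + 5)*(-848) = -1*(-848) = 848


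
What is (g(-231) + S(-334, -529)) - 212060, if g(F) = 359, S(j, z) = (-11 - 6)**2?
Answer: -211412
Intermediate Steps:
S(j, z) = 289 (S(j, z) = (-17)**2 = 289)
(g(-231) + S(-334, -529)) - 212060 = (359 + 289) - 212060 = 648 - 212060 = -211412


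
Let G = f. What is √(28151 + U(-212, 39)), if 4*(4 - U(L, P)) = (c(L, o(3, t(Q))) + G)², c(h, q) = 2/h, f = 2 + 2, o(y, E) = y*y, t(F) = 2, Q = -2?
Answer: √1265219391/212 ≈ 167.78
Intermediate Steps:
o(y, E) = y²
f = 4
G = 4
U(L, P) = 4 - (4 + 2/L)²/4 (U(L, P) = 4 - (2/L + 4)²/4 = 4 - (4 + 2/L)²/4)
√(28151 + U(-212, 39)) = √(28151 + (-1 - 4*(-212))/(-212)²) = √(28151 + (-1 + 848)/44944) = √(28151 + (1/44944)*847) = √(28151 + 847/44944) = √(1265219391/44944) = √1265219391/212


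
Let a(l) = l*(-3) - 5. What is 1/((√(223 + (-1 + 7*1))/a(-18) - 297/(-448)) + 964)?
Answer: 9486973888/9151731245505 - 200704*√229/9151731245505 ≈ 0.0010363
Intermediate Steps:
a(l) = -5 - 3*l (a(l) = -3*l - 5 = -5 - 3*l)
1/((√(223 + (-1 + 7*1))/a(-18) - 297/(-448)) + 964) = 1/((√(223 + (-1 + 7*1))/(-5 - 3*(-18)) - 297/(-448)) + 964) = 1/((√(223 + (-1 + 7))/(-5 + 54) - 297*(-1/448)) + 964) = 1/((√(223 + 6)/49 + 297/448) + 964) = 1/((√229*(1/49) + 297/448) + 964) = 1/((√229/49 + 297/448) + 964) = 1/((297/448 + √229/49) + 964) = 1/(432169/448 + √229/49)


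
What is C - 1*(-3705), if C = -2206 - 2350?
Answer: -851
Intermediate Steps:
C = -4556
C - 1*(-3705) = -4556 - 1*(-3705) = -4556 + 3705 = -851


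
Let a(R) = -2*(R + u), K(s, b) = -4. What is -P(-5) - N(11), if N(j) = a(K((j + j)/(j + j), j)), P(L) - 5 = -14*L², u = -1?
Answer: 335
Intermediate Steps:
P(L) = 5 - 14*L²
a(R) = 2 - 2*R (a(R) = -2*(R - 1) = -2*(-1 + R) = 2 - 2*R)
N(j) = 10 (N(j) = 2 - 2*(-4) = 2 + 8 = 10)
-P(-5) - N(11) = -(5 - 14*(-5)²) - 1*10 = -(5 - 14*25) - 10 = -(5 - 350) - 10 = -1*(-345) - 10 = 345 - 10 = 335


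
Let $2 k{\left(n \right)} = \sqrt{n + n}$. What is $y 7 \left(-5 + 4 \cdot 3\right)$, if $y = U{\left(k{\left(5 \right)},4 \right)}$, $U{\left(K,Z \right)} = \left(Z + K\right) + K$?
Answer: $196 + 49 \sqrt{10} \approx 350.95$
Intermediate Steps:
$k{\left(n \right)} = \frac{\sqrt{2} \sqrt{n}}{2}$ ($k{\left(n \right)} = \frac{\sqrt{n + n}}{2} = \frac{\sqrt{2 n}}{2} = \frac{\sqrt{2} \sqrt{n}}{2}$)
$U{\left(K,Z \right)} = Z + 2 K$ ($U{\left(K,Z \right)} = \left(K + Z\right) + K = Z + 2 K$)
$y = 4 + \sqrt{10}$ ($y = 4 + 2 \frac{\sqrt{2} \sqrt{5}}{2} = 4 + 2 \frac{\sqrt{10}}{2} = 4 + \sqrt{10} \approx 7.1623$)
$y 7 \left(-5 + 4 \cdot 3\right) = \left(4 + \sqrt{10}\right) 7 \left(-5 + 4 \cdot 3\right) = \left(28 + 7 \sqrt{10}\right) \left(-5 + 12\right) = \left(28 + 7 \sqrt{10}\right) 7 = 196 + 49 \sqrt{10}$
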